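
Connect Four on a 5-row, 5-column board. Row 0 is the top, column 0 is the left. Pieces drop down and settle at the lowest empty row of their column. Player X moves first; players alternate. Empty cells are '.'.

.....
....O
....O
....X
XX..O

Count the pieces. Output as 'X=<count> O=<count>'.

X=3 O=3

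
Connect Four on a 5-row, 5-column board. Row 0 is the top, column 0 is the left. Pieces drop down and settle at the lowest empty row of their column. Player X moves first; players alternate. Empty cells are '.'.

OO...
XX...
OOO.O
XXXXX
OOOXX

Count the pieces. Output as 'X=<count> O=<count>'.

X=9 O=9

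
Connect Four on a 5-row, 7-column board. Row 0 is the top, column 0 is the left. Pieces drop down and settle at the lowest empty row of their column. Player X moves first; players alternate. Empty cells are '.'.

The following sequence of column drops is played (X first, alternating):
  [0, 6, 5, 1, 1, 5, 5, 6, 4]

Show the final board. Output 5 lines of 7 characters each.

Move 1: X drops in col 0, lands at row 4
Move 2: O drops in col 6, lands at row 4
Move 3: X drops in col 5, lands at row 4
Move 4: O drops in col 1, lands at row 4
Move 5: X drops in col 1, lands at row 3
Move 6: O drops in col 5, lands at row 3
Move 7: X drops in col 5, lands at row 2
Move 8: O drops in col 6, lands at row 3
Move 9: X drops in col 4, lands at row 4

Answer: .......
.......
.....X.
.X...OO
XO..XXO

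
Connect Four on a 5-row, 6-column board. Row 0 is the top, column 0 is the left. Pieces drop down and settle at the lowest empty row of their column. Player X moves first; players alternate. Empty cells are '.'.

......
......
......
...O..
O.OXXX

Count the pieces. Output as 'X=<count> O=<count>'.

X=3 O=3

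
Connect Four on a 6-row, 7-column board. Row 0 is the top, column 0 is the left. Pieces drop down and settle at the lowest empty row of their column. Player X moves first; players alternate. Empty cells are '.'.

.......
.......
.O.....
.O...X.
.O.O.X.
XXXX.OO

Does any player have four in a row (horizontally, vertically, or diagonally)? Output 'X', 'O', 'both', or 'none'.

X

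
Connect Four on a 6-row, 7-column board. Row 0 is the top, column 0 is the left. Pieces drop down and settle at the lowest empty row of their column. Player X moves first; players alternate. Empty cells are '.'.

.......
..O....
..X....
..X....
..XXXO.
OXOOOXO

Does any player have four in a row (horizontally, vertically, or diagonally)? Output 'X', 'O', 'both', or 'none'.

none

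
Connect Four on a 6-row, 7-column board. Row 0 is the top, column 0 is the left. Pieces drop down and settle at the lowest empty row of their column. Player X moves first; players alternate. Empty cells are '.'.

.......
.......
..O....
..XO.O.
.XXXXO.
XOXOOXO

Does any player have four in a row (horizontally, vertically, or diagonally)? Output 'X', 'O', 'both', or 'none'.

X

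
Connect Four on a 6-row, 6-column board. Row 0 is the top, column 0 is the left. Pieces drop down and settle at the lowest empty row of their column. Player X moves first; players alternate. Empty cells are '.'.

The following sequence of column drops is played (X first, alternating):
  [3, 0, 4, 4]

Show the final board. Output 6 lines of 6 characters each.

Answer: ......
......
......
......
....O.
O..XX.

Derivation:
Move 1: X drops in col 3, lands at row 5
Move 2: O drops in col 0, lands at row 5
Move 3: X drops in col 4, lands at row 5
Move 4: O drops in col 4, lands at row 4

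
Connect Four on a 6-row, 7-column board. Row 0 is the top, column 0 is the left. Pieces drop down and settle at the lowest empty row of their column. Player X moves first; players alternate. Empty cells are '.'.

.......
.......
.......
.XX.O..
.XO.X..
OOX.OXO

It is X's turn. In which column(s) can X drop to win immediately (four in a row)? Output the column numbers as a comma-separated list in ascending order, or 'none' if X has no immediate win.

Answer: none

Derivation:
col 0: drop X → no win
col 1: drop X → no win
col 2: drop X → no win
col 3: drop X → no win
col 4: drop X → no win
col 5: drop X → no win
col 6: drop X → no win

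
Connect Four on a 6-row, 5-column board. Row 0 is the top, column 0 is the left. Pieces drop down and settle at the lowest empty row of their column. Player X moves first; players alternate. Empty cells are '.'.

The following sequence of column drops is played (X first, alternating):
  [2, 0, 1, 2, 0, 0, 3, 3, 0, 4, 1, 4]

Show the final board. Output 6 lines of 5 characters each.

Move 1: X drops in col 2, lands at row 5
Move 2: O drops in col 0, lands at row 5
Move 3: X drops in col 1, lands at row 5
Move 4: O drops in col 2, lands at row 4
Move 5: X drops in col 0, lands at row 4
Move 6: O drops in col 0, lands at row 3
Move 7: X drops in col 3, lands at row 5
Move 8: O drops in col 3, lands at row 4
Move 9: X drops in col 0, lands at row 2
Move 10: O drops in col 4, lands at row 5
Move 11: X drops in col 1, lands at row 4
Move 12: O drops in col 4, lands at row 4

Answer: .....
.....
X....
O....
XXOOO
OXXXO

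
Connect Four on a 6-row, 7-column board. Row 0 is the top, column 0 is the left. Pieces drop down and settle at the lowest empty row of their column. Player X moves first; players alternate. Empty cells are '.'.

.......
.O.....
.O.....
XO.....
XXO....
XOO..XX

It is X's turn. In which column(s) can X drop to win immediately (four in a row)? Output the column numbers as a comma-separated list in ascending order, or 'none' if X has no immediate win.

col 0: drop X → WIN!
col 1: drop X → no win
col 2: drop X → no win
col 3: drop X → no win
col 4: drop X → no win
col 5: drop X → no win
col 6: drop X → no win

Answer: 0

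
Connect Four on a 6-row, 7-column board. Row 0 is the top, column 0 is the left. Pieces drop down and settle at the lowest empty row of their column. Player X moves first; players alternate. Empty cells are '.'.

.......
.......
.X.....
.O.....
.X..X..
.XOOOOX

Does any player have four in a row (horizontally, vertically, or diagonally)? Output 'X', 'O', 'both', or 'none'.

O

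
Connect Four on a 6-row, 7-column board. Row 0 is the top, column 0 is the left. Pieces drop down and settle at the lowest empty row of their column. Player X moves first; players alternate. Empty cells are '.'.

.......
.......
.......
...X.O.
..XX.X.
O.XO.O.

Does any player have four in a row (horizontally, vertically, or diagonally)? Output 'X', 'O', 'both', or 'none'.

none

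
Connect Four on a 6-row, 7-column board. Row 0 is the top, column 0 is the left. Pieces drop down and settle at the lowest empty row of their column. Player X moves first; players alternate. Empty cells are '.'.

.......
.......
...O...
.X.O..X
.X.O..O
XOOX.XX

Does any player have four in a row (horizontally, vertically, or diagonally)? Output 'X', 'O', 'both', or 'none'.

none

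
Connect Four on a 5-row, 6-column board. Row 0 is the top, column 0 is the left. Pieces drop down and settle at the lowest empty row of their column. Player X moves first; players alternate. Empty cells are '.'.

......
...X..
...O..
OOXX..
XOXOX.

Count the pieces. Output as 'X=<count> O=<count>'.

X=6 O=5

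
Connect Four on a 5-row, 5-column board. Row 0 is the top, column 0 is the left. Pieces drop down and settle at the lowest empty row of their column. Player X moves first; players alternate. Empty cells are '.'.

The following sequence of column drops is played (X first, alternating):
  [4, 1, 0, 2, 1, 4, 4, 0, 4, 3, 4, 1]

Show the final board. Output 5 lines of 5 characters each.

Move 1: X drops in col 4, lands at row 4
Move 2: O drops in col 1, lands at row 4
Move 3: X drops in col 0, lands at row 4
Move 4: O drops in col 2, lands at row 4
Move 5: X drops in col 1, lands at row 3
Move 6: O drops in col 4, lands at row 3
Move 7: X drops in col 4, lands at row 2
Move 8: O drops in col 0, lands at row 3
Move 9: X drops in col 4, lands at row 1
Move 10: O drops in col 3, lands at row 4
Move 11: X drops in col 4, lands at row 0
Move 12: O drops in col 1, lands at row 2

Answer: ....X
....X
.O..X
OX..O
XOOOX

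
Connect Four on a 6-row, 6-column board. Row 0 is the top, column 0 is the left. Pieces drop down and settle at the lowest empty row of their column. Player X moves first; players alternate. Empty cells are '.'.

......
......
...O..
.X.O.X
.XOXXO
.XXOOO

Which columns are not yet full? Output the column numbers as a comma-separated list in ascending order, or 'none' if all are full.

col 0: top cell = '.' → open
col 1: top cell = '.' → open
col 2: top cell = '.' → open
col 3: top cell = '.' → open
col 4: top cell = '.' → open
col 5: top cell = '.' → open

Answer: 0,1,2,3,4,5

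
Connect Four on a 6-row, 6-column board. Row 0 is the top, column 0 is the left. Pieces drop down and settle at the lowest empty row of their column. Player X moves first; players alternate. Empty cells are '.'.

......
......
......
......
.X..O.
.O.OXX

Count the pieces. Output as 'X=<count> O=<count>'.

X=3 O=3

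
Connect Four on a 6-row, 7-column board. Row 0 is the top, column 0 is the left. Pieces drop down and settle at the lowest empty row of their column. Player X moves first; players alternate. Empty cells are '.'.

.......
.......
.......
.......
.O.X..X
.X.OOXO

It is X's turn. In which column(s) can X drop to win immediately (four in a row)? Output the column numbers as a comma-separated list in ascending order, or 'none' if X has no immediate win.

col 0: drop X → no win
col 1: drop X → no win
col 2: drop X → no win
col 3: drop X → no win
col 4: drop X → no win
col 5: drop X → no win
col 6: drop X → no win

Answer: none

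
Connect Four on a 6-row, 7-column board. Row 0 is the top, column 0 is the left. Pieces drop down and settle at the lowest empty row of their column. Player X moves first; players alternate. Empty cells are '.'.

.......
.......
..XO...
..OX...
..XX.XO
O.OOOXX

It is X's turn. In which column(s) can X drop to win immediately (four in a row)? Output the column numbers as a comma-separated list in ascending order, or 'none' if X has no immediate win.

Answer: 4

Derivation:
col 0: drop X → no win
col 1: drop X → no win
col 2: drop X → no win
col 3: drop X → no win
col 4: drop X → WIN!
col 5: drop X → no win
col 6: drop X → no win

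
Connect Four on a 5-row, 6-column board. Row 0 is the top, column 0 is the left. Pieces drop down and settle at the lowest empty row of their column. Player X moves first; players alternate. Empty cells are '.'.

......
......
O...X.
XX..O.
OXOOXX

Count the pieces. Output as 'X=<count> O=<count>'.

X=6 O=5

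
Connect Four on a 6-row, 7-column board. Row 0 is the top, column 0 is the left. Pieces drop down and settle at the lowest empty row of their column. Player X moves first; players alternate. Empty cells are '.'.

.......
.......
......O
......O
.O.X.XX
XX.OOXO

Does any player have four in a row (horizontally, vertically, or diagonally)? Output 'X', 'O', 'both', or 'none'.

none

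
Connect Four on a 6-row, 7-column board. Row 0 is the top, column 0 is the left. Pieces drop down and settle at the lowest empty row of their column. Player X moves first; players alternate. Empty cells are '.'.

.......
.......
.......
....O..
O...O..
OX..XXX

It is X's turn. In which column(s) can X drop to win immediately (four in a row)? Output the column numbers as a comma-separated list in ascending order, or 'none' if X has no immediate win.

Answer: 3

Derivation:
col 0: drop X → no win
col 1: drop X → no win
col 2: drop X → no win
col 3: drop X → WIN!
col 4: drop X → no win
col 5: drop X → no win
col 6: drop X → no win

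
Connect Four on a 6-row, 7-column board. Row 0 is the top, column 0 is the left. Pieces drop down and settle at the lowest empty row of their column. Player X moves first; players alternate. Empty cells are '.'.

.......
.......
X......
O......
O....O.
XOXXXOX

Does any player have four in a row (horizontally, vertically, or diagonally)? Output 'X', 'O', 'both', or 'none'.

none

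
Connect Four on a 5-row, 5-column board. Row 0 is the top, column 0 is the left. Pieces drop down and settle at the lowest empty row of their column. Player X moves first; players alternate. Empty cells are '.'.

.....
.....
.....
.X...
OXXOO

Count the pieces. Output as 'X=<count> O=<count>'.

X=3 O=3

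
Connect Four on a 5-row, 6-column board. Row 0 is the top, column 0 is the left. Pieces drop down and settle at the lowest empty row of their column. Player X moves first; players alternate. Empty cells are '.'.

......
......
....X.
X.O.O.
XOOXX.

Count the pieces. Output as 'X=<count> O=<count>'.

X=5 O=4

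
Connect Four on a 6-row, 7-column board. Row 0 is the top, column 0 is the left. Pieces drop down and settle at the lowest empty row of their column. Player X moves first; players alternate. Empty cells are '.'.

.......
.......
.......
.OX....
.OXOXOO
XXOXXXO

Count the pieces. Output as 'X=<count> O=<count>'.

X=8 O=7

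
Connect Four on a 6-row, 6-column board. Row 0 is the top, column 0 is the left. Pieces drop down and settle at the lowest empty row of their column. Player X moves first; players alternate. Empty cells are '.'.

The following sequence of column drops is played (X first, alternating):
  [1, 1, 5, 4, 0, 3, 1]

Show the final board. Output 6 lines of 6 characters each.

Answer: ......
......
......
.X....
.O....
XX.OOX

Derivation:
Move 1: X drops in col 1, lands at row 5
Move 2: O drops in col 1, lands at row 4
Move 3: X drops in col 5, lands at row 5
Move 4: O drops in col 4, lands at row 5
Move 5: X drops in col 0, lands at row 5
Move 6: O drops in col 3, lands at row 5
Move 7: X drops in col 1, lands at row 3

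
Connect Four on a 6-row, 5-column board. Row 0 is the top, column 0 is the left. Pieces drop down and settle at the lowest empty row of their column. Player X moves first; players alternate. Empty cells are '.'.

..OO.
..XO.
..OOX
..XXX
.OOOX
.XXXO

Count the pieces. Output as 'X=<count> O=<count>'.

X=9 O=9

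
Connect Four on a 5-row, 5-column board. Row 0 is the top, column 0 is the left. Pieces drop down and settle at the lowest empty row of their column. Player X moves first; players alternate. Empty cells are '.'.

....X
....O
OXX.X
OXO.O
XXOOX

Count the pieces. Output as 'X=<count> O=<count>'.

X=8 O=7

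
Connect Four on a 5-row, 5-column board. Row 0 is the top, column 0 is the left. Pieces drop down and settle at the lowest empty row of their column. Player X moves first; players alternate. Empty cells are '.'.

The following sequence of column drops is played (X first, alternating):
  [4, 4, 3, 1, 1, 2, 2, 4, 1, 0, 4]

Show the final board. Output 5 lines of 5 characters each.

Move 1: X drops in col 4, lands at row 4
Move 2: O drops in col 4, lands at row 3
Move 3: X drops in col 3, lands at row 4
Move 4: O drops in col 1, lands at row 4
Move 5: X drops in col 1, lands at row 3
Move 6: O drops in col 2, lands at row 4
Move 7: X drops in col 2, lands at row 3
Move 8: O drops in col 4, lands at row 2
Move 9: X drops in col 1, lands at row 2
Move 10: O drops in col 0, lands at row 4
Move 11: X drops in col 4, lands at row 1

Answer: .....
....X
.X..O
.XX.O
OOOXX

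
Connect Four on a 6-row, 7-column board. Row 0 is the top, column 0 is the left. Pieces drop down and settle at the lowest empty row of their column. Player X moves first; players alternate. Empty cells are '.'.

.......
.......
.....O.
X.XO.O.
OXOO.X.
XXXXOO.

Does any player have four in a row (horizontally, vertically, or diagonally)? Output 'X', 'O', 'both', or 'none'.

X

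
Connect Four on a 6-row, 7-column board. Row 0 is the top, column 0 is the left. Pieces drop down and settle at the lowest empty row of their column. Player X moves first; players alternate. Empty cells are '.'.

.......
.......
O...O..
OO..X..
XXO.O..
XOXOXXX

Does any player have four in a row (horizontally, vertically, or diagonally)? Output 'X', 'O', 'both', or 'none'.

O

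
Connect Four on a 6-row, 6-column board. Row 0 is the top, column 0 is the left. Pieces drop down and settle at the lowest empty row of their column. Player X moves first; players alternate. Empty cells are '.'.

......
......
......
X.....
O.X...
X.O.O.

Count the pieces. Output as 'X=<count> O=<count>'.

X=3 O=3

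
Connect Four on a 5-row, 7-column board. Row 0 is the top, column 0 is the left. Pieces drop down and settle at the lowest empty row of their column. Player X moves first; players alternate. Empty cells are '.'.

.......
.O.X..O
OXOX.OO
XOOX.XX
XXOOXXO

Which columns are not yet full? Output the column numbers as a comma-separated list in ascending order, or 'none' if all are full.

col 0: top cell = '.' → open
col 1: top cell = '.' → open
col 2: top cell = '.' → open
col 3: top cell = '.' → open
col 4: top cell = '.' → open
col 5: top cell = '.' → open
col 6: top cell = '.' → open

Answer: 0,1,2,3,4,5,6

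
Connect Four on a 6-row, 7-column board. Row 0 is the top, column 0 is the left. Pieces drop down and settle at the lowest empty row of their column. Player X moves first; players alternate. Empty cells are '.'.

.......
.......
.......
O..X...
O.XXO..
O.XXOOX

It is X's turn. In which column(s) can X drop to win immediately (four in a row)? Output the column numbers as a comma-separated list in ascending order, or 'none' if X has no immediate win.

Answer: 3

Derivation:
col 0: drop X → no win
col 1: drop X → no win
col 2: drop X → no win
col 3: drop X → WIN!
col 4: drop X → no win
col 5: drop X → no win
col 6: drop X → no win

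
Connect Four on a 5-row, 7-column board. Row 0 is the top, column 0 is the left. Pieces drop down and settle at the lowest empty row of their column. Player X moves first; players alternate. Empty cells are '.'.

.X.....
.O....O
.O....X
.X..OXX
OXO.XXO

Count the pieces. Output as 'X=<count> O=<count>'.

X=8 O=7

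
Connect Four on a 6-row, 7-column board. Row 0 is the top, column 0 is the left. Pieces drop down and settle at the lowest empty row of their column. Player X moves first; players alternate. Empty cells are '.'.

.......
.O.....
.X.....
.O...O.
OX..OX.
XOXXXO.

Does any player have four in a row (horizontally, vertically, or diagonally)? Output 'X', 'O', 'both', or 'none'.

none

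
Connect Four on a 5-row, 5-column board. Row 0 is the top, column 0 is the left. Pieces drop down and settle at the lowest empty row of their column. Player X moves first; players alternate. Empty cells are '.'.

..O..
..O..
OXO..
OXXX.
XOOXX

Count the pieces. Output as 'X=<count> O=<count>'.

X=7 O=7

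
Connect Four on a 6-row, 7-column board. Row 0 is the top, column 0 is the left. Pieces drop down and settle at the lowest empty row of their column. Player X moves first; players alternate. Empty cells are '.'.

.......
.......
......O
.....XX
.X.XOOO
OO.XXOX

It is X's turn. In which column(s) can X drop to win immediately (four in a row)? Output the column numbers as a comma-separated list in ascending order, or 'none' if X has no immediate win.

Answer: none

Derivation:
col 0: drop X → no win
col 1: drop X → no win
col 2: drop X → no win
col 3: drop X → no win
col 4: drop X → no win
col 5: drop X → no win
col 6: drop X → no win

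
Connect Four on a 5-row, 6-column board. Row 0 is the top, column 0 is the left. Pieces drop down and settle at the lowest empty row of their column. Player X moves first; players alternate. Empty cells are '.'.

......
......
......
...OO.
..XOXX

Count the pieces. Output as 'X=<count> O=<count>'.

X=3 O=3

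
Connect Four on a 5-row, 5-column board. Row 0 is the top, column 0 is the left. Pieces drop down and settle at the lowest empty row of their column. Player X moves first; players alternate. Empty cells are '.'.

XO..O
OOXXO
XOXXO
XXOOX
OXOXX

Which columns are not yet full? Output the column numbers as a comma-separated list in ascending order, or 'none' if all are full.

Answer: 2,3

Derivation:
col 0: top cell = 'X' → FULL
col 1: top cell = 'O' → FULL
col 2: top cell = '.' → open
col 3: top cell = '.' → open
col 4: top cell = 'O' → FULL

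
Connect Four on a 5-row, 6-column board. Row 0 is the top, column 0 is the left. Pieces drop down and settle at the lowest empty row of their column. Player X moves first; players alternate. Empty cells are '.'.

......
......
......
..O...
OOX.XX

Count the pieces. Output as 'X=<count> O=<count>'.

X=3 O=3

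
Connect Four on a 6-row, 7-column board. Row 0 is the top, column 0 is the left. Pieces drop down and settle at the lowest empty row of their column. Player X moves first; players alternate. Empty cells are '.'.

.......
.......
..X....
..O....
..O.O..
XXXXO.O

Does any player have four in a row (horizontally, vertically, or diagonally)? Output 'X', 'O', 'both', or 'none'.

X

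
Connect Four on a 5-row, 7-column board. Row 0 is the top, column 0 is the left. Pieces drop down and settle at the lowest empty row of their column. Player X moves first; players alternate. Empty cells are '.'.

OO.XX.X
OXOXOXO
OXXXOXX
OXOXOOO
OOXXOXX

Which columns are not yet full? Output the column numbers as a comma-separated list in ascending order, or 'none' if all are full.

col 0: top cell = 'O' → FULL
col 1: top cell = 'O' → FULL
col 2: top cell = '.' → open
col 3: top cell = 'X' → FULL
col 4: top cell = 'X' → FULL
col 5: top cell = '.' → open
col 6: top cell = 'X' → FULL

Answer: 2,5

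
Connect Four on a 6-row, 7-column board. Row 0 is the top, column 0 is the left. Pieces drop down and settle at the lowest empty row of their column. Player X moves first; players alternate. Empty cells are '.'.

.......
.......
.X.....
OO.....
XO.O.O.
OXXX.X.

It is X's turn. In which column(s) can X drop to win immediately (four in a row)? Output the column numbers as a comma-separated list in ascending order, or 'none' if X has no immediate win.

col 0: drop X → no win
col 1: drop X → no win
col 2: drop X → no win
col 3: drop X → no win
col 4: drop X → WIN!
col 5: drop X → no win
col 6: drop X → no win

Answer: 4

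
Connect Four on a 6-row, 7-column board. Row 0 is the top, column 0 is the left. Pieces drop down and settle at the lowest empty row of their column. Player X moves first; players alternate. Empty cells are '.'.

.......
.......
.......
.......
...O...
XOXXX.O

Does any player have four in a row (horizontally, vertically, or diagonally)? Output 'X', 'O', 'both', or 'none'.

none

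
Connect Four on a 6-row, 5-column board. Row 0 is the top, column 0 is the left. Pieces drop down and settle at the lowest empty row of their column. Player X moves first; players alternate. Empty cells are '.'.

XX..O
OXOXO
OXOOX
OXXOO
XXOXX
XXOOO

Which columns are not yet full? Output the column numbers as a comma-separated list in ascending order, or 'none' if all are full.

col 0: top cell = 'X' → FULL
col 1: top cell = 'X' → FULL
col 2: top cell = '.' → open
col 3: top cell = '.' → open
col 4: top cell = 'O' → FULL

Answer: 2,3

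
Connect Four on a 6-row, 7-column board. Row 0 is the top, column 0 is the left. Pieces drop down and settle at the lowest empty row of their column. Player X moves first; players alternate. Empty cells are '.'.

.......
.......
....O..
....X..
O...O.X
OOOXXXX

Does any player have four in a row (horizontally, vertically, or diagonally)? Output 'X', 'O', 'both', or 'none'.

X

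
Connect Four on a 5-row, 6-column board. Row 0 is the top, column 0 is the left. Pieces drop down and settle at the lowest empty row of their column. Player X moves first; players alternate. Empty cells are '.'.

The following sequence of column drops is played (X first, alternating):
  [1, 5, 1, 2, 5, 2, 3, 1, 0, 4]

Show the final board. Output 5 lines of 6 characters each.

Move 1: X drops in col 1, lands at row 4
Move 2: O drops in col 5, lands at row 4
Move 3: X drops in col 1, lands at row 3
Move 4: O drops in col 2, lands at row 4
Move 5: X drops in col 5, lands at row 3
Move 6: O drops in col 2, lands at row 3
Move 7: X drops in col 3, lands at row 4
Move 8: O drops in col 1, lands at row 2
Move 9: X drops in col 0, lands at row 4
Move 10: O drops in col 4, lands at row 4

Answer: ......
......
.O....
.XO..X
XXOXOO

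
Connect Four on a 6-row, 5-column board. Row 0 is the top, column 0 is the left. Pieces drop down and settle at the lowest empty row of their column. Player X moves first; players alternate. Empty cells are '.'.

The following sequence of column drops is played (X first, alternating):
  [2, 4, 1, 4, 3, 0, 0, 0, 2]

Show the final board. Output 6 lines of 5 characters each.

Answer: .....
.....
.....
O....
X.X.O
OXXXO

Derivation:
Move 1: X drops in col 2, lands at row 5
Move 2: O drops in col 4, lands at row 5
Move 3: X drops in col 1, lands at row 5
Move 4: O drops in col 4, lands at row 4
Move 5: X drops in col 3, lands at row 5
Move 6: O drops in col 0, lands at row 5
Move 7: X drops in col 0, lands at row 4
Move 8: O drops in col 0, lands at row 3
Move 9: X drops in col 2, lands at row 4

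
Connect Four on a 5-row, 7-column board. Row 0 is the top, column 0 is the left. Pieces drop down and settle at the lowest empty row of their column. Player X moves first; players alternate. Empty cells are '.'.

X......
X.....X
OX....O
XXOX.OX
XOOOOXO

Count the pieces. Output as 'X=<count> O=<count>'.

X=10 O=9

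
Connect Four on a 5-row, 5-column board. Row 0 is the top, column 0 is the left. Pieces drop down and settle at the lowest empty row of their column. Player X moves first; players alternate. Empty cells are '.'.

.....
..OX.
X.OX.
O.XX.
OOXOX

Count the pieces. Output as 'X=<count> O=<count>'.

X=7 O=6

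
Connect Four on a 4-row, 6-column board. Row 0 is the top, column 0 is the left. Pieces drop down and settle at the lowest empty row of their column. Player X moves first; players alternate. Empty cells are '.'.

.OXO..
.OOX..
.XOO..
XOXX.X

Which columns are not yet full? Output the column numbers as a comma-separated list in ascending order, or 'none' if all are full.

Answer: 0,4,5

Derivation:
col 0: top cell = '.' → open
col 1: top cell = 'O' → FULL
col 2: top cell = 'X' → FULL
col 3: top cell = 'O' → FULL
col 4: top cell = '.' → open
col 5: top cell = '.' → open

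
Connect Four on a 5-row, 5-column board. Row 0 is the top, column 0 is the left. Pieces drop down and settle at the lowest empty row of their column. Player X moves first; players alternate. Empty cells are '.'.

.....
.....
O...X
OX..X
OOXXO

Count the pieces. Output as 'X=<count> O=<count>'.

X=5 O=5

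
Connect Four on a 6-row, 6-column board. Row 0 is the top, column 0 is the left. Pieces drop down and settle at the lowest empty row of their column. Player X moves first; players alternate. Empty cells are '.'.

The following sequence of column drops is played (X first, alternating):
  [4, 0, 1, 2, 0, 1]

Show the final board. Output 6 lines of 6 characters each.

Answer: ......
......
......
......
XO....
OXO.X.

Derivation:
Move 1: X drops in col 4, lands at row 5
Move 2: O drops in col 0, lands at row 5
Move 3: X drops in col 1, lands at row 5
Move 4: O drops in col 2, lands at row 5
Move 5: X drops in col 0, lands at row 4
Move 6: O drops in col 1, lands at row 4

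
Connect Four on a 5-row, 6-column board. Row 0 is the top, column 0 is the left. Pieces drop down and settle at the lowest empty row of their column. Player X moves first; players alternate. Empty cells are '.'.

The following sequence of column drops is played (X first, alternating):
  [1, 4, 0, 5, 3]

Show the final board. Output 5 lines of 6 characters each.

Move 1: X drops in col 1, lands at row 4
Move 2: O drops in col 4, lands at row 4
Move 3: X drops in col 0, lands at row 4
Move 4: O drops in col 5, lands at row 4
Move 5: X drops in col 3, lands at row 4

Answer: ......
......
......
......
XX.XOO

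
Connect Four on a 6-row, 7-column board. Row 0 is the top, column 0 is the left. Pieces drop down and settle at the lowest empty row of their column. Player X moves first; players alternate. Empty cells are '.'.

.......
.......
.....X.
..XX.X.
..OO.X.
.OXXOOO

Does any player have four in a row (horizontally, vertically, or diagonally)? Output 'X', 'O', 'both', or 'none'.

none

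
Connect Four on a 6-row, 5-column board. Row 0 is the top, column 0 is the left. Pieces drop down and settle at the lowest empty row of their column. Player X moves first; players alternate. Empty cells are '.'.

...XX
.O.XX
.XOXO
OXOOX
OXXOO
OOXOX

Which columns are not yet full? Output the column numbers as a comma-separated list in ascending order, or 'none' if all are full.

col 0: top cell = '.' → open
col 1: top cell = '.' → open
col 2: top cell = '.' → open
col 3: top cell = 'X' → FULL
col 4: top cell = 'X' → FULL

Answer: 0,1,2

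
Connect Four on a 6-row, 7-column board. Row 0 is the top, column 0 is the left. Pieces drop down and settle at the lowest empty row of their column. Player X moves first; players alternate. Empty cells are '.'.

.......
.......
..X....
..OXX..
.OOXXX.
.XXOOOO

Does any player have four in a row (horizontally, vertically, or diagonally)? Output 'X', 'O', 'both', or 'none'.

O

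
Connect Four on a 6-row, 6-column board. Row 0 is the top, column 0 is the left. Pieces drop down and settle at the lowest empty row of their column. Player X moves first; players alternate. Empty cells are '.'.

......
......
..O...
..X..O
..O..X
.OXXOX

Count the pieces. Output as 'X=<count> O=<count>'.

X=5 O=5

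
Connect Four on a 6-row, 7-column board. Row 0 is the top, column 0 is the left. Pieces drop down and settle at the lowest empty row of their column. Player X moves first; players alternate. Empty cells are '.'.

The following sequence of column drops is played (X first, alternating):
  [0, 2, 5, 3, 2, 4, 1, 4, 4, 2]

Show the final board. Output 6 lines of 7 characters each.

Answer: .......
.......
.......
..O.X..
..X.O..
XXOOOX.

Derivation:
Move 1: X drops in col 0, lands at row 5
Move 2: O drops in col 2, lands at row 5
Move 3: X drops in col 5, lands at row 5
Move 4: O drops in col 3, lands at row 5
Move 5: X drops in col 2, lands at row 4
Move 6: O drops in col 4, lands at row 5
Move 7: X drops in col 1, lands at row 5
Move 8: O drops in col 4, lands at row 4
Move 9: X drops in col 4, lands at row 3
Move 10: O drops in col 2, lands at row 3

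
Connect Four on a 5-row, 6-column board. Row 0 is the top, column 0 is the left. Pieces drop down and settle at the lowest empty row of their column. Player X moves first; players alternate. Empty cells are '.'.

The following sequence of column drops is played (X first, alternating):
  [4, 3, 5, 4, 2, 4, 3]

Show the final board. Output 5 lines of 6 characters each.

Move 1: X drops in col 4, lands at row 4
Move 2: O drops in col 3, lands at row 4
Move 3: X drops in col 5, lands at row 4
Move 4: O drops in col 4, lands at row 3
Move 5: X drops in col 2, lands at row 4
Move 6: O drops in col 4, lands at row 2
Move 7: X drops in col 3, lands at row 3

Answer: ......
......
....O.
...XO.
..XOXX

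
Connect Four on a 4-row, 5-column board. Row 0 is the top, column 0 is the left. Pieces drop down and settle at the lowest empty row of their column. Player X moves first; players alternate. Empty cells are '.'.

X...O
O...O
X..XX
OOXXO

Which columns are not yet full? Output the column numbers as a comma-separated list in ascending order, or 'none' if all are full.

Answer: 1,2,3

Derivation:
col 0: top cell = 'X' → FULL
col 1: top cell = '.' → open
col 2: top cell = '.' → open
col 3: top cell = '.' → open
col 4: top cell = 'O' → FULL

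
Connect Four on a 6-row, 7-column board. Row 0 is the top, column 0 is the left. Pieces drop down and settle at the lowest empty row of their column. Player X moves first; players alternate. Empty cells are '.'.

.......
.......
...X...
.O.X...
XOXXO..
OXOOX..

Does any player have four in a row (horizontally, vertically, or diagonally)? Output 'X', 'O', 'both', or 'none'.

none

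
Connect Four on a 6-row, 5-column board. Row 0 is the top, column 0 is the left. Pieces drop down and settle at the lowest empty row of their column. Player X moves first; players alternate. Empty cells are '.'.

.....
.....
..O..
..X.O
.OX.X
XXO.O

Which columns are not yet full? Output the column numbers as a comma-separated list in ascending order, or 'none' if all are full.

col 0: top cell = '.' → open
col 1: top cell = '.' → open
col 2: top cell = '.' → open
col 3: top cell = '.' → open
col 4: top cell = '.' → open

Answer: 0,1,2,3,4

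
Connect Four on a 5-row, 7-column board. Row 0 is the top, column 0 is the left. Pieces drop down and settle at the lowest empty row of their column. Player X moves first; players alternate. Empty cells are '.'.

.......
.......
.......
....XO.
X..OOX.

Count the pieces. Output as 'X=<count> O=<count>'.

X=3 O=3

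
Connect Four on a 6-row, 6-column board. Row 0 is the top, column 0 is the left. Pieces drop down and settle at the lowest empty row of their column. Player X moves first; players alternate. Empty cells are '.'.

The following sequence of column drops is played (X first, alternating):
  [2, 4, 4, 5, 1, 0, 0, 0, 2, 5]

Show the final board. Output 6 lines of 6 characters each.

Answer: ......
......
......
O.....
X.X.XO
OXX.OO

Derivation:
Move 1: X drops in col 2, lands at row 5
Move 2: O drops in col 4, lands at row 5
Move 3: X drops in col 4, lands at row 4
Move 4: O drops in col 5, lands at row 5
Move 5: X drops in col 1, lands at row 5
Move 6: O drops in col 0, lands at row 5
Move 7: X drops in col 0, lands at row 4
Move 8: O drops in col 0, lands at row 3
Move 9: X drops in col 2, lands at row 4
Move 10: O drops in col 5, lands at row 4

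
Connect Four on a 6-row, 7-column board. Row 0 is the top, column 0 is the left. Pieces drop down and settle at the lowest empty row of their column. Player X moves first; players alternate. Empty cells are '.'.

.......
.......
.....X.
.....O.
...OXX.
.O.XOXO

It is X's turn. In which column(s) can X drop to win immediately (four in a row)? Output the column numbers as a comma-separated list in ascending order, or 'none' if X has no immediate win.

col 0: drop X → no win
col 1: drop X → no win
col 2: drop X → no win
col 3: drop X → no win
col 4: drop X → no win
col 5: drop X → no win
col 6: drop X → no win

Answer: none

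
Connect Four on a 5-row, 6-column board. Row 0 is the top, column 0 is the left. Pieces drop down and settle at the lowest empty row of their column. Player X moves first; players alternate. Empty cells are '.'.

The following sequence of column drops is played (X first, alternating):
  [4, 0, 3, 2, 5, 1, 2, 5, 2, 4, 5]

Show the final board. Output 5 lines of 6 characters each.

Answer: ......
......
..X..X
..X.OO
OOOXXX

Derivation:
Move 1: X drops in col 4, lands at row 4
Move 2: O drops in col 0, lands at row 4
Move 3: X drops in col 3, lands at row 4
Move 4: O drops in col 2, lands at row 4
Move 5: X drops in col 5, lands at row 4
Move 6: O drops in col 1, lands at row 4
Move 7: X drops in col 2, lands at row 3
Move 8: O drops in col 5, lands at row 3
Move 9: X drops in col 2, lands at row 2
Move 10: O drops in col 4, lands at row 3
Move 11: X drops in col 5, lands at row 2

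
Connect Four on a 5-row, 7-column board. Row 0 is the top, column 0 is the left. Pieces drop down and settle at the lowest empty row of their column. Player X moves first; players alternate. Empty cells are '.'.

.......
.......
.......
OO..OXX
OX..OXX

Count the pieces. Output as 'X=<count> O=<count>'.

X=5 O=5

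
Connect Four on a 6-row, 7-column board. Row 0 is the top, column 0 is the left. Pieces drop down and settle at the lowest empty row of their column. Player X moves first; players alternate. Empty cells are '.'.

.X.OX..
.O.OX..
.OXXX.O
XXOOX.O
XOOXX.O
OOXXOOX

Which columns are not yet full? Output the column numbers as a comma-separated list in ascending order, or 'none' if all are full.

Answer: 0,2,5,6

Derivation:
col 0: top cell = '.' → open
col 1: top cell = 'X' → FULL
col 2: top cell = '.' → open
col 3: top cell = 'O' → FULL
col 4: top cell = 'X' → FULL
col 5: top cell = '.' → open
col 6: top cell = '.' → open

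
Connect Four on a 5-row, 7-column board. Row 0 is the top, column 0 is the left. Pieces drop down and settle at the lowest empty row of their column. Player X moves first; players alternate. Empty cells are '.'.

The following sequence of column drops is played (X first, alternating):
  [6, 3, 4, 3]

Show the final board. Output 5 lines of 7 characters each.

Move 1: X drops in col 6, lands at row 4
Move 2: O drops in col 3, lands at row 4
Move 3: X drops in col 4, lands at row 4
Move 4: O drops in col 3, lands at row 3

Answer: .......
.......
.......
...O...
...OX.X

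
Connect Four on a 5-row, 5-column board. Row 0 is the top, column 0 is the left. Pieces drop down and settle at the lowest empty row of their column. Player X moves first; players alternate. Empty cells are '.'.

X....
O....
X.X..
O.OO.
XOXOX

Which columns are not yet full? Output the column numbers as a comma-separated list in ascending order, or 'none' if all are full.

Answer: 1,2,3,4

Derivation:
col 0: top cell = 'X' → FULL
col 1: top cell = '.' → open
col 2: top cell = '.' → open
col 3: top cell = '.' → open
col 4: top cell = '.' → open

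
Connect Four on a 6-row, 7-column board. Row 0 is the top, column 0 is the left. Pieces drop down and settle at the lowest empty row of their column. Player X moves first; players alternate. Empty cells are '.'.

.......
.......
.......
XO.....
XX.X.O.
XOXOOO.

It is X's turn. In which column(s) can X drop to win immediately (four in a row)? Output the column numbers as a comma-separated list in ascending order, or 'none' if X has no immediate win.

col 0: drop X → WIN!
col 1: drop X → no win
col 2: drop X → WIN!
col 3: drop X → no win
col 4: drop X → no win
col 5: drop X → no win
col 6: drop X → no win

Answer: 0,2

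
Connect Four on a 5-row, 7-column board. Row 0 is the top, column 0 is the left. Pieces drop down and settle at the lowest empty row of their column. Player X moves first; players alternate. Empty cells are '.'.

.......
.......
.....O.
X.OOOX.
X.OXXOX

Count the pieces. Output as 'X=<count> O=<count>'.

X=6 O=6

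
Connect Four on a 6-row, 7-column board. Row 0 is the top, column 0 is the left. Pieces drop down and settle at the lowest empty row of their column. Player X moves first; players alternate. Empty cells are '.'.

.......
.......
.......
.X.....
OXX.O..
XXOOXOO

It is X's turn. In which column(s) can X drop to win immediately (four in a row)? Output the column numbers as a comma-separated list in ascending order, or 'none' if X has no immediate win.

Answer: 1

Derivation:
col 0: drop X → no win
col 1: drop X → WIN!
col 2: drop X → no win
col 3: drop X → no win
col 4: drop X → no win
col 5: drop X → no win
col 6: drop X → no win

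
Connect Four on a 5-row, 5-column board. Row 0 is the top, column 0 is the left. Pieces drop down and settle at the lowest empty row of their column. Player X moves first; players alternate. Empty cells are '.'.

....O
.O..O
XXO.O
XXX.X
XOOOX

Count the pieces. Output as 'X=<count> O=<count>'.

X=8 O=8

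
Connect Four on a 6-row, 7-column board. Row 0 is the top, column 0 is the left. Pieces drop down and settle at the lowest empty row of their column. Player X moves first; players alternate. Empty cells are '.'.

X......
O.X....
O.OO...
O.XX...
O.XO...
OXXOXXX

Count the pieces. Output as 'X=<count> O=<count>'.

X=10 O=9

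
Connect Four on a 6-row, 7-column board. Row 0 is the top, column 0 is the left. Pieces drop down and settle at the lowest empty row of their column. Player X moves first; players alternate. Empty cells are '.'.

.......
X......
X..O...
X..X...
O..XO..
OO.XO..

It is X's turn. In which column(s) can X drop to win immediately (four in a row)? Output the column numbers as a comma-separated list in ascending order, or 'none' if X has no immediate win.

col 0: drop X → WIN!
col 1: drop X → no win
col 2: drop X → no win
col 3: drop X → no win
col 4: drop X → no win
col 5: drop X → no win
col 6: drop X → no win

Answer: 0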